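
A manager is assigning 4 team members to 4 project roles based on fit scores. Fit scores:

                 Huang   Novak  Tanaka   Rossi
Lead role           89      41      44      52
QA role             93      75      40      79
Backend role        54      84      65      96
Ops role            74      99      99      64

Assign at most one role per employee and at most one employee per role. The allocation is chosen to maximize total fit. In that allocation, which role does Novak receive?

Optimal: Huang→Lead role (89 pts), Novak→QA role (75 pts), Tanaka→Ops role (99 pts), Rossi→Backend role (96 pts) — total 89+75+99+96 = 359 pts.
Row-greedy (each employee in turn takes its best remaining role) gives 309 pts, worse by 50.
Next-best assignment: Huang→Lead role, Novak→Backend role, Tanaka→Ops role, Rossi→QA role = 351 pts.
Swapping Rossi↔Novak (Rossi→QA role 79 pts, Novak→Backend role 84 pts) loses 8.
Novak's own top role is Ops role (99 pts), but forcing Novak→Ops role and reassigning the rest optimally gives only 332 pts — worse by 27.

Novak receives QA role.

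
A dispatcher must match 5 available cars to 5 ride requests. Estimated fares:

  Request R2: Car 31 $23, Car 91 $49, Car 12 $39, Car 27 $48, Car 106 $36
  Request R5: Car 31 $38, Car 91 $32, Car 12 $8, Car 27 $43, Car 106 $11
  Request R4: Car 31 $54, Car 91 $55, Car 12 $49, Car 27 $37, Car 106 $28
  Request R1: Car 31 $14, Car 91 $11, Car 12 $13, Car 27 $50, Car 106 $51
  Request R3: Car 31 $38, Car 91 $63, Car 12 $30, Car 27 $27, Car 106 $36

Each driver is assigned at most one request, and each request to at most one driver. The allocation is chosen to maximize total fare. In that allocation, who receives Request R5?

Car 27 receives Request R5.

Optimal: Car 31→Request R4 ($54), Car 91→Request R3 ($63), Car 12→Request R2 ($39), Car 27→Request R5 ($43), Car 106→Request R1 ($51) — total 54+63+39+43+51 = $250.
Column-greedy (each request in turn goes to its best remaining driver) gives $227, worse by 23.
Car 27's own top request is Request R1 ($50), but forcing Car 27→Request R1 and reassigning the rest optimally gives only $236 — worse by 14.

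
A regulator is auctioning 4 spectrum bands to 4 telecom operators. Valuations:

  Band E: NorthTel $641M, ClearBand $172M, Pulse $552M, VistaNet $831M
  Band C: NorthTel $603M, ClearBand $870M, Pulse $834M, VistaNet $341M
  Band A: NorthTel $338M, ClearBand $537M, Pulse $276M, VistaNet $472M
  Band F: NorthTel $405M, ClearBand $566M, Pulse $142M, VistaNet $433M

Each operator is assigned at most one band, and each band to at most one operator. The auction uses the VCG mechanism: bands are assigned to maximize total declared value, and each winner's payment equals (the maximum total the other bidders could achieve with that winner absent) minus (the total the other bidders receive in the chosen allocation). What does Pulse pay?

Pulse pays $333M.

Efficient allocation: NorthTel→Band F ($405M), ClearBand→Band A ($537M), Pulse→Band C ($834M), VistaNet→Band E ($831M); total welfare W = $2607M.
Pulse receives Band C at value $834M, so the others get W − 834 = $1773M.
Without Pulse: best allocation of the remaining 3 bidders over all 4 bands is NorthTel→Band F ($405M), ClearBand→Band C ($870M), VistaNet→Band E ($831M), total $2106M.
VCG payment = (others' best without Pulse) − (others' welfare with Pulse) = 2106 − 1773 = $333M.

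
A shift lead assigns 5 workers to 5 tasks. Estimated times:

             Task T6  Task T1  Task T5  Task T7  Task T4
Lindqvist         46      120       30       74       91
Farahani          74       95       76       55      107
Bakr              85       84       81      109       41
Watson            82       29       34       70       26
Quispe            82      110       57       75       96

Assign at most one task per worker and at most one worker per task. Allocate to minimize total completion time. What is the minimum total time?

Min total: 228 min

This is a one-to-one assignment (minimum-cost bipartite matching).
Optimal: Lindqvist→Task T6 (46 min), Farahani→Task T7 (55 min), Bakr→Task T4 (41 min), Watson→Task T1 (29 min), Quispe→Task T5 (57 min) — total 46+55+41+29+57 = 228 min.
Min-entry greedy (repeatedly take the single cheapest remaining cell) gives 277 min, worse by 49.
Next-best assignment: Lindqvist→Task T5, Farahani→Task T7, Bakr→Task T4, Watson→Task T1, Quispe→Task T6 = 237 min.
Checked against all permutations: 228 min is optimal.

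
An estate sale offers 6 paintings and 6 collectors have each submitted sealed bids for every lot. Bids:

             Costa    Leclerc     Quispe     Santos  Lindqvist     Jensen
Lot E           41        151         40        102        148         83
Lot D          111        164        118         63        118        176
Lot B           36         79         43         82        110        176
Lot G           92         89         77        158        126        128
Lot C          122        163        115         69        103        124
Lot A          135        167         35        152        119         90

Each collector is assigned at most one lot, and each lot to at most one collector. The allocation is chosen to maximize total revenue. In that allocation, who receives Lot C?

Leclerc receives Lot C.

This is the linear assignment problem.
Optimal: Costa→Lot A ($135), Leclerc→Lot C ($163), Quispe→Lot D ($118), Santos→Lot G ($158), Lindqvist→Lot E ($148), Jensen→Lot B ($176) — total 135+163+118+158+148+176 = $898.
Column-greedy (each lot in turn goes to its best remaining collector) gives $752, worse by 146.
Next-best assignment: Costa→Lot A, Leclerc→Lot D, Quispe→Lot C, Santos→Lot G, Lindqvist→Lot E, Jensen→Lot B = $896.
Swapping Costa↔Quispe (Costa→Lot D $111, Quispe→Lot A $35) loses 107.
Every other assignment is strictly worse.
Leclerc's own top lot is Lot A ($167), but forcing Leclerc→Lot A and reassigning the rest optimally gives only $889 — worse by 9.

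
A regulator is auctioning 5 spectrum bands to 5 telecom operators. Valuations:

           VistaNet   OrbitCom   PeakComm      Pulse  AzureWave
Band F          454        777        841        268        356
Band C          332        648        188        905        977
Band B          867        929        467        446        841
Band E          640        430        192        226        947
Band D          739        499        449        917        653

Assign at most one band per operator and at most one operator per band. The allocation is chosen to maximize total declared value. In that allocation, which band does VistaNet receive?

VistaNet receives Band D.

Treat this as an assignment problem: match each operator to one band.
Optimal: VistaNet→Band D ($739M), OrbitCom→Band B ($929M), PeakComm→Band F ($841M), Pulse→Band C ($905M), AzureWave→Band E ($947M) — total 739+929+841+905+947 = $4361M.
Column-greedy (each band in turn goes to its best remaining operator) gives $4304M, worse by 57.
Next-best assignment: VistaNet→Band E, OrbitCom→Band B, PeakComm→Band F, Pulse→Band D, AzureWave→Band C = $4304M.
VistaNet's own top band is Band B ($867M), but forcing VistaNet→Band B and reassigning the rest optimally gives only $4220M — worse by 141.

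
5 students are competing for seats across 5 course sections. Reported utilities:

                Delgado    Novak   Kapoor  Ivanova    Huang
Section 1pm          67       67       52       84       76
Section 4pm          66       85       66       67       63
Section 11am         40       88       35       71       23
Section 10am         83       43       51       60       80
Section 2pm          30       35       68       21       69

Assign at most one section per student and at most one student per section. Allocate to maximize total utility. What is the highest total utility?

Optimal: Delgado→Section 10am (83 points), Novak→Section 11am (88 points), Kapoor→Section 4pm (66 points), Ivanova→Section 1pm (84 points), Huang→Section 2pm (69 points) — total 83+88+66+84+69 = 390 points.
Row-greedy (each student in turn takes its best remaining section) gives 386 points, worse by 4.
Next-best assignment: Delgado→Section 4pm, Novak→Section 11am, Kapoor→Section 2pm, Ivanova→Section 1pm, Huang→Section 10am = 386 points.
Every other assignment is strictly worse.

Maximum total: 390 points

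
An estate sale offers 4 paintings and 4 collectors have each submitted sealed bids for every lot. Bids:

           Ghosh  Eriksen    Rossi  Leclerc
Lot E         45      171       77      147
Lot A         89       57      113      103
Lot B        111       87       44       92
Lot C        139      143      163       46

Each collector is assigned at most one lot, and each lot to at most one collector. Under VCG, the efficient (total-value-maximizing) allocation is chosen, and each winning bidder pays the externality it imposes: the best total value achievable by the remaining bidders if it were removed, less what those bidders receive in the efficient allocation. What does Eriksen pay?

Efficient allocation: Ghosh→Lot B ($111), Eriksen→Lot E ($171), Rossi→Lot C ($163), Leclerc→Lot A ($103); total welfare W = $548.
Eriksen receives Lot E at value $171, so the others get W − 171 = $377.
Without Eriksen: best allocation of the remaining 3 bidders over all 4 lots is Ghosh→Lot B ($111), Rossi→Lot C ($163), Leclerc→Lot E ($147), total $421.
VCG payment = (others' best without Eriksen) − (others' welfare with Eriksen) = 421 − 377 = $44.

Eriksen pays $44.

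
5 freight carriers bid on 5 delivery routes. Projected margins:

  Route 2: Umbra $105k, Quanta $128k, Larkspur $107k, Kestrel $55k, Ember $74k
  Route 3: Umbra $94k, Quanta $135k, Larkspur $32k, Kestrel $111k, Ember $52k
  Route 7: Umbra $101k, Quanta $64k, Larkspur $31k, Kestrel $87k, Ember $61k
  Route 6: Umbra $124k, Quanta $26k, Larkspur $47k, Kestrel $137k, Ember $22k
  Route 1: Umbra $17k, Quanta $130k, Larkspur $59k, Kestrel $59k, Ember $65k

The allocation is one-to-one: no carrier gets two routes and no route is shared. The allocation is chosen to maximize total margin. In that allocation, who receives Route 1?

Optimal: Umbra→Route 7 ($101k), Quanta→Route 3 ($135k), Larkspur→Route 2 ($107k), Kestrel→Route 6 ($137k), Ember→Route 1 ($65k) — total 101+135+107+137+65 = $545k.
Next-best assignment: Umbra→Route 6, Quanta→Route 1, Larkspur→Route 2, Kestrel→Route 3, Ember→Route 7 = $533k.
Swapping Umbra↔Kestrel (Umbra→Route 6 $124k, Kestrel→Route 7 $87k) loses 27.
Ember's own top route is Route 2 ($74k), but forcing Ember→Route 2 and reassigning the rest optimally gives only $506k — worse by 39.

Ember receives Route 1.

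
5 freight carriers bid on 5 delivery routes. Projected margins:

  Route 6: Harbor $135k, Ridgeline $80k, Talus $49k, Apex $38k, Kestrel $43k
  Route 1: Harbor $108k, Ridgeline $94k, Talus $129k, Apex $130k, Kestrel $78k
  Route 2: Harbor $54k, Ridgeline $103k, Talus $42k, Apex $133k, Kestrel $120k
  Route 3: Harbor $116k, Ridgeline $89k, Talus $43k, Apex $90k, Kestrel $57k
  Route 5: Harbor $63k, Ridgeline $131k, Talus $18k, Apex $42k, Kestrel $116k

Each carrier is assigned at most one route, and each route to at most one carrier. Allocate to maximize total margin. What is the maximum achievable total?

Max total: $605k

Optimal: Harbor→Route 6 ($135k), Ridgeline→Route 5 ($131k), Talus→Route 1 ($129k), Apex→Route 3 ($90k), Kestrel→Route 2 ($120k) — total 135+131+129+90+120 = $605k.
Row-greedy (each carrier in turn takes its best remaining route) gives $585k, worse by 20.
No other one-to-one assignment exceeds $605k.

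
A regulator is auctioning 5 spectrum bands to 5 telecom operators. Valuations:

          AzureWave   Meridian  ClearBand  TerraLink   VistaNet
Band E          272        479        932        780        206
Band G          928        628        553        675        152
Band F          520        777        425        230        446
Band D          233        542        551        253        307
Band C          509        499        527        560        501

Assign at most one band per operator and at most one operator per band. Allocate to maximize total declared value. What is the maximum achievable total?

This is a one-to-one assignment (maximum-weight bipartite matching).
Optimal: AzureWave→Band G ($928M), Meridian→Band F ($777M), ClearBand→Band D ($551M), TerraLink→Band E ($780M), VistaNet→Band C ($501M) — total 928+777+551+780+501 = $3537M.

Maximum total: $3537M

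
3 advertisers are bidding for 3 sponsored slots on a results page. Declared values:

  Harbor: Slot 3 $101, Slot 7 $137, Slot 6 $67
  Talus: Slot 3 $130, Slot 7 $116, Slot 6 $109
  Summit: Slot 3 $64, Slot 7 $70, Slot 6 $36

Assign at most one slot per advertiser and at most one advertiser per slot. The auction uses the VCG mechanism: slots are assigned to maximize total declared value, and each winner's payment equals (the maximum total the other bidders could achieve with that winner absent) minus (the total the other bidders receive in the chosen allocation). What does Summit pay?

Efficient allocation: Harbor→Slot 7 ($137), Talus→Slot 6 ($109), Summit→Slot 3 ($64); total welfare W = $310.
Summit receives Slot 3 at value $64, so the others get W − 64 = $246.
Without Summit: best allocation of the remaining 2 bidders over all 3 slots is Harbor→Slot 7 ($137), Talus→Slot 3 ($130), total $267.
VCG payment = (others' best without Summit) − (others' welfare with Summit) = 267 − 246 = $21.

Summit pays $21.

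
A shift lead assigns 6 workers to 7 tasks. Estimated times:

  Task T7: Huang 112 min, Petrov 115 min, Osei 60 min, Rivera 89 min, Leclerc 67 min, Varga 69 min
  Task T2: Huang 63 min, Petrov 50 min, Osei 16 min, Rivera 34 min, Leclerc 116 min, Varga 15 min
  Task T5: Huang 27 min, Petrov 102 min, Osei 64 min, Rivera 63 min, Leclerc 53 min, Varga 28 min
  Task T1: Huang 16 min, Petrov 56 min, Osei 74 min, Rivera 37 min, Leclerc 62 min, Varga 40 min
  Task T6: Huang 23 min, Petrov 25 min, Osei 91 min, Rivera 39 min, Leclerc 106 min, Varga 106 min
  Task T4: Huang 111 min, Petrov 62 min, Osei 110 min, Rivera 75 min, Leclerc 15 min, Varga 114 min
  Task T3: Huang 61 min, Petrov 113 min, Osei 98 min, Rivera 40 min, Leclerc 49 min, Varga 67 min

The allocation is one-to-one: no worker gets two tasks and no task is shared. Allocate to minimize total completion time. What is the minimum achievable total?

Optimal: Huang→Task T1 (16 min), Petrov→Task T6 (25 min), Osei→Task T2 (16 min), Rivera→Task T3 (40 min), Leclerc→Task T4 (15 min), Varga→Task T5 (28 min) — total 16+25+16+40+15+28 = 140 min.
Every other assignment is strictly worse.

Min total: 140 min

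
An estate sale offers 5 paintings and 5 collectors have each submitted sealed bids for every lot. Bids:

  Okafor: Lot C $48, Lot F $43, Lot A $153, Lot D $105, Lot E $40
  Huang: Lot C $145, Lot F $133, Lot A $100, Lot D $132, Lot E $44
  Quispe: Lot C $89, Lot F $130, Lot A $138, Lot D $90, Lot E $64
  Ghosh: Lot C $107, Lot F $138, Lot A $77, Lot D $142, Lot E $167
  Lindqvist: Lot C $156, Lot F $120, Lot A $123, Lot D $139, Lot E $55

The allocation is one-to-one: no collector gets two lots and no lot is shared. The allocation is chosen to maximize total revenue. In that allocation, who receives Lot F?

Quispe receives Lot F.

Optimal: Okafor→Lot A ($153), Huang→Lot D ($132), Quispe→Lot F ($130), Ghosh→Lot E ($167), Lindqvist→Lot C ($156) — total 153+132+130+167+156 = $738.
Quispe's own top lot is Lot A ($138), but forcing Quispe→Lot A and reassigning the rest optimally gives only $699 — worse by 39.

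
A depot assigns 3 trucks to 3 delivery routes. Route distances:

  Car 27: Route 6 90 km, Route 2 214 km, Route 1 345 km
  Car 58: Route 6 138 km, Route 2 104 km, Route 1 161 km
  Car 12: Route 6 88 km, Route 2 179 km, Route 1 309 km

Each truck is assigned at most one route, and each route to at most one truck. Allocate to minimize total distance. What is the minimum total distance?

Optimal: Car 27→Route 6 (90 km), Car 58→Route 1 (161 km), Car 12→Route 2 (179 km) — total 90+161+179 = 430 km.
Row-greedy (each truck in turn takes its cheapest remaining route) gives 503 km, worse by 73.
Swapping Car 27↔Car 58 (Car 27→Route 1 345 km, Car 58→Route 6 138 km) adds 232.

Min total: 430 km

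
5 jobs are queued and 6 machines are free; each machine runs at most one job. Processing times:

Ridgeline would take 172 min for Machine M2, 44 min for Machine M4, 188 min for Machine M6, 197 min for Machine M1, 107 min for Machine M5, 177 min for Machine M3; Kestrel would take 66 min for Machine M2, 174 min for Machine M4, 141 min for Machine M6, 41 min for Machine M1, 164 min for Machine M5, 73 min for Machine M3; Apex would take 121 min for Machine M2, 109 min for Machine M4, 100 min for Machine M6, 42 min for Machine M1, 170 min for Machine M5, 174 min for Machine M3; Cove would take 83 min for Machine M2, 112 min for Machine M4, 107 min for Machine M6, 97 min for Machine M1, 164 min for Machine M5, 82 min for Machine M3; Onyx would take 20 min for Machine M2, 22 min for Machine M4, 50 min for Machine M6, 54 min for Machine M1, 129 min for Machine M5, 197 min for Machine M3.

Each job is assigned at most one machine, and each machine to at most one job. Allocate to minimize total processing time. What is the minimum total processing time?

Optimal: Ridgeline→Machine M4 (44 min), Kestrel→Machine M2 (66 min), Apex→Machine M1 (42 min), Cove→Machine M3 (82 min), Onyx→Machine M6 (50 min) — total 44+66+42+82+50 = 284 min.
Column-greedy (each machine in turn goes to its cheapest remaining job) gives 369 min, worse by 85.
Next-best assignment: Ridgeline→Machine M4, Kestrel→Machine M3, Apex→Machine M1, Cove→Machine M6, Onyx→Machine M2 = 286 min.
No other one-to-one assignment undercuts 284 min.

Minimum total: 284 min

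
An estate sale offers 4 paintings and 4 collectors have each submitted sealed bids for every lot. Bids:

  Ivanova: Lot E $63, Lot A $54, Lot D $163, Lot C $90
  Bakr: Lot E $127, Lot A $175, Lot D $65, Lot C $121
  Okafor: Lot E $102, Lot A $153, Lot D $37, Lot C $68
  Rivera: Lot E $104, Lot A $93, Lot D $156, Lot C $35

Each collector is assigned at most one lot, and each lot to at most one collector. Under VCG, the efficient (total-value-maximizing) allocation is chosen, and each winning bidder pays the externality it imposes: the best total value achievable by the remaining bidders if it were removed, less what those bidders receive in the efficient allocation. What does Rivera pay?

Rivera pays $6.

Efficient allocation: Ivanova→Lot D ($163), Bakr→Lot C ($121), Okafor→Lot A ($153), Rivera→Lot E ($104); total welfare W = $541.
Rivera receives Lot E at value $104, so the others get W − 104 = $437.
Without Rivera: best allocation of the remaining 3 bidders over all 4 lots is Ivanova→Lot D ($163), Bakr→Lot E ($127), Okafor→Lot A ($153), total $443.
VCG payment = (others' best without Rivera) − (others' welfare with Rivera) = 443 − 437 = $6.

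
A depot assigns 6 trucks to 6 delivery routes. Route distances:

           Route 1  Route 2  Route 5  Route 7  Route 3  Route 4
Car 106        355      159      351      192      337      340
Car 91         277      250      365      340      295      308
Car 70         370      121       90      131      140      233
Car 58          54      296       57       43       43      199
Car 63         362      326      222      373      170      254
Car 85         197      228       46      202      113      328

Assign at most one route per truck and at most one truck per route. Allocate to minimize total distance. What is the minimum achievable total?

Min total: 868 km

Optimal: Car 106→Route 2 (159 km), Car 91→Route 4 (308 km), Car 70→Route 7 (131 km), Car 58→Route 1 (54 km), Car 63→Route 3 (170 km), Car 85→Route 5 (46 km) — total 159+308+131+54+170+46 = 868 km.
No other one-to-one assignment undercuts 868 km.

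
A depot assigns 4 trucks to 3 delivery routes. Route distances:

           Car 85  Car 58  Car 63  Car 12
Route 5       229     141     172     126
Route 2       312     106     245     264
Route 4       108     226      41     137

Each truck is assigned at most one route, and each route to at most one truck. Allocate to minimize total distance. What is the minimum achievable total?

This is the linear assignment problem.
Optimal: Car 12→Route 5 (126 km), Car 58→Route 2 (106 km), Car 63→Route 4 (41 km) — total 126+106+41 = 273 km.
Row-greedy (each truck in turn takes its cheapest remaining route) gives 386 km, worse by 113.

Min total: 273 km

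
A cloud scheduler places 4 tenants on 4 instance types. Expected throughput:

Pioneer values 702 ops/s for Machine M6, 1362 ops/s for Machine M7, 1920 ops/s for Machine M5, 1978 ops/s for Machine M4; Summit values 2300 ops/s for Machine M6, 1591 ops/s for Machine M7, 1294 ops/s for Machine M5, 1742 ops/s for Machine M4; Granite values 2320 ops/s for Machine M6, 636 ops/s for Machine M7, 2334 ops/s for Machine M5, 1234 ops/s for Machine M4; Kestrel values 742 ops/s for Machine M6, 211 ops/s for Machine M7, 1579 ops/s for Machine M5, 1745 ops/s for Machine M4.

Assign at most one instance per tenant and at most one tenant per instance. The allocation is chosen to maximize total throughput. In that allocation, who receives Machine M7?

Pioneer receives Machine M7.

Optimal: Pioneer→Machine M7 (1362 ops/s), Summit→Machine M6 (2300 ops/s), Granite→Machine M5 (2334 ops/s), Kestrel→Machine M4 (1745 ops/s) — total 1362+2300+2334+1745 = 7741 ops/s.
Next-best assignment: Pioneer→Machine M5, Summit→Machine M7, Granite→Machine M6, Kestrel→Machine M4 = 7576 ops/s.
Pioneer's own top instance is Machine M4 (1978 ops/s), but forcing Pioneer→Machine M4 and reassigning the rest optimally gives only 7468 ops/s — worse by 273.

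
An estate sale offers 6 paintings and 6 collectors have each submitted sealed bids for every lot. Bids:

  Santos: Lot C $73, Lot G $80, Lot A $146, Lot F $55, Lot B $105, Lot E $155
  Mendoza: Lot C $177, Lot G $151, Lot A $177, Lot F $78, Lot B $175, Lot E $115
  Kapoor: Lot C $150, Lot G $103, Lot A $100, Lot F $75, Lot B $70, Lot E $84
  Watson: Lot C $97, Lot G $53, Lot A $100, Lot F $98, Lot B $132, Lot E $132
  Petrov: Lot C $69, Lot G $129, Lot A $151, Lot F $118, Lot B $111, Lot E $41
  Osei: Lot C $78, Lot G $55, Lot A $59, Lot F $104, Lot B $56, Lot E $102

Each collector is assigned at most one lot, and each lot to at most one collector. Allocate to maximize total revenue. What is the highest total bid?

Maximum total: $847

This is the linear assignment problem.
Optimal: Santos→Lot E ($155), Mendoza→Lot A ($177), Kapoor→Lot C ($150), Watson→Lot B ($132), Petrov→Lot G ($129), Osei→Lot F ($104) — total 155+177+150+132+129+104 = $847.
Column-greedy (each lot in turn goes to its best remaining collector) gives $772, worse by 75.
Next-best assignment: Santos→Lot E, Mendoza→Lot G, Kapoor→Lot C, Watson→Lot B, Petrov→Lot A, Osei→Lot F = $843.
Checked against all permutations: $847 is optimal.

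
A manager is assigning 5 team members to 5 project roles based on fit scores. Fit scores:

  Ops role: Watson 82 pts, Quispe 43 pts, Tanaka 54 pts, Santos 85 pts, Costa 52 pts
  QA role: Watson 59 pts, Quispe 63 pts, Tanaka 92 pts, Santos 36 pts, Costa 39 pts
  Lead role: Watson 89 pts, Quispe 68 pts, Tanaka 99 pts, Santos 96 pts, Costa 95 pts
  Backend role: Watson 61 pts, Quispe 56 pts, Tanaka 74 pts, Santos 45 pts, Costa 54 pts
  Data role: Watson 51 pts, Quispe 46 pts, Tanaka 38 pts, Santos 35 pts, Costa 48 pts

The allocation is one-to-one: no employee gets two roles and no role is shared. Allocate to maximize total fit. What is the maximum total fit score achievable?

Optimal: Watson→Backend role (61 pts), Quispe→Data role (46 pts), Tanaka→QA role (92 pts), Santos→Ops role (85 pts), Costa→Lead role (95 pts) — total 61+46+92+85+95 = 379 pts.
Swapping Tanaka↔Watson (Tanaka→Backend role 74 pts, Watson→QA role 59 pts) loses 20.
Checked against all permutations: 379 pts is optimal.

Maximum total: 379 pts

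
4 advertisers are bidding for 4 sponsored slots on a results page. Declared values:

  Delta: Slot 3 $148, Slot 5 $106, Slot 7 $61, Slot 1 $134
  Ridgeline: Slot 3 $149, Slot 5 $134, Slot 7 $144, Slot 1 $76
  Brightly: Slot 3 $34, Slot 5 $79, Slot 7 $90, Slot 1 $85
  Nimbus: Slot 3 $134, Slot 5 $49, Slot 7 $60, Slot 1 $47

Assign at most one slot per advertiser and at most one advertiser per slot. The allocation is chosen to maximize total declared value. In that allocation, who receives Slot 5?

Ridgeline receives Slot 5.

Treat this as an assignment problem: match each advertiser to one slot.
Optimal: Delta→Slot 1 ($134), Ridgeline→Slot 5 ($134), Brightly→Slot 7 ($90), Nimbus→Slot 3 ($134) — total 134+134+90+134 = $492.
Swapping Delta↔Ridgeline (Delta→Slot 5 $106, Ridgeline→Slot 1 $76) loses 86.
Checked against all permutations: $492 is optimal.
Ridgeline's own top slot is Slot 3 ($149), but forcing Ridgeline→Slot 3 and reassigning the rest optimally gives only $422 — worse by 70.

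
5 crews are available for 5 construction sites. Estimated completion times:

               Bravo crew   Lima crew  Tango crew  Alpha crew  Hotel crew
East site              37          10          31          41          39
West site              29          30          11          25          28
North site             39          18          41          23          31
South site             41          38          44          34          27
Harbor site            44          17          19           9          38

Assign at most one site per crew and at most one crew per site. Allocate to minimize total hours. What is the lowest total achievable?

Optimal: Bravo crew→North site (39 hours), Lima crew→East site (10 hours), Tango crew→West site (11 hours), Alpha crew→Harbor site (9 hours), Hotel crew→South site (27 hours) — total 39+10+11+9+27 = 96 hours.
Column-greedy (each site in turn goes to its cheapest remaining crew) gives 115 hours, worse by 19.

Minimum total: 96 hours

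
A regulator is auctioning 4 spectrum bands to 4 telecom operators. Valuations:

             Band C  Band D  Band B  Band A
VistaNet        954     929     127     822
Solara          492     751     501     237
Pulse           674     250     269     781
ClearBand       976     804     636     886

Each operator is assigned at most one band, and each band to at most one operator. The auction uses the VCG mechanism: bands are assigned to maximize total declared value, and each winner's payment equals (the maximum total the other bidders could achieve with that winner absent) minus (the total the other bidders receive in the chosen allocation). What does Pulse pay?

Efficient allocation: VistaNet→Band D ($929M), Solara→Band B ($501M), Pulse→Band A ($781M), ClearBand→Band C ($976M); total welfare W = $3187M.
Pulse receives Band A at value $781M, so the others get W − 781 = $2406M.
Without Pulse: best allocation of the remaining 3 bidders over all 4 bands is VistaNet→Band C ($954M), Solara→Band D ($751M), ClearBand→Band A ($886M), total $2591M.
VCG payment = (others' best without Pulse) − (others' welfare with Pulse) = 2591 − 2406 = $185M.

Pulse pays $185M.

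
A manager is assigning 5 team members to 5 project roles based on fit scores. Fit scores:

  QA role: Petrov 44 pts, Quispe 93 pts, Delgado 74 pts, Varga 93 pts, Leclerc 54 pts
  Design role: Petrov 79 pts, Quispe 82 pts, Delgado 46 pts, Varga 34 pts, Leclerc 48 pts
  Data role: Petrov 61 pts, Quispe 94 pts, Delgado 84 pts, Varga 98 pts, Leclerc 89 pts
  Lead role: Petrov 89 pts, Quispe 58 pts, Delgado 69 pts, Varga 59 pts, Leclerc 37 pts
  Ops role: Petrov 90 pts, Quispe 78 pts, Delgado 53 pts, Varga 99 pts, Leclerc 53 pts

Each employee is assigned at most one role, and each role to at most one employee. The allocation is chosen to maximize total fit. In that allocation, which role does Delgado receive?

Optimal: Petrov→Lead role (89 pts), Quispe→Design role (82 pts), Delgado→QA role (74 pts), Varga→Ops role (99 pts), Leclerc→Data role (89 pts) — total 89+82+74+99+89 = 433 pts.
Max-entry greedy (repeatedly take the single best remaining cell) gives 404 pts, worse by 29.
No other one-to-one assignment exceeds 433 pts.
Delgado's own top role is Data role (84 pts), but forcing Delgado→Data role and reassigning the rest optimally gives only 413 pts — worse by 20.

Delgado receives QA role.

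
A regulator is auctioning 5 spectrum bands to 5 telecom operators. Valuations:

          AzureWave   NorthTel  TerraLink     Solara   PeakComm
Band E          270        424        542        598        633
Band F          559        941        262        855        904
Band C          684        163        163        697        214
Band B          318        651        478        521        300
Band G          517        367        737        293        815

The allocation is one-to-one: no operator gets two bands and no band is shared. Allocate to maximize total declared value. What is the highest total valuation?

Maximum total: $3574M

Optimal: AzureWave→Band C ($684M), NorthTel→Band B ($651M), TerraLink→Band G ($737M), Solara→Band E ($598M), PeakComm→Band F ($904M) — total 684+651+737+598+904 = $3574M.
Column-greedy (each band in turn goes to its best remaining operator) gives $3266M, worse by 308.
Every other assignment is strictly worse.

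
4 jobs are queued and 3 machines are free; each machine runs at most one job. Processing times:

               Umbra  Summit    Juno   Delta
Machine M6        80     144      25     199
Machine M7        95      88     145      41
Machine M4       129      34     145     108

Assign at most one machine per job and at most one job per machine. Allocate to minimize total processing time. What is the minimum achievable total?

Optimal: Juno→Machine M6 (25 min), Delta→Machine M7 (41 min), Summit→Machine M4 (34 min) — total 25+41+34 = 100 min.
Row-greedy (each job in turn takes its cheapest remaining machine) gives 259 min, worse by 159.
Swapping Juno↔Summit (Juno→Machine M4 145 min, Summit→Machine M6 144 min) adds 230.

Min total: 100 min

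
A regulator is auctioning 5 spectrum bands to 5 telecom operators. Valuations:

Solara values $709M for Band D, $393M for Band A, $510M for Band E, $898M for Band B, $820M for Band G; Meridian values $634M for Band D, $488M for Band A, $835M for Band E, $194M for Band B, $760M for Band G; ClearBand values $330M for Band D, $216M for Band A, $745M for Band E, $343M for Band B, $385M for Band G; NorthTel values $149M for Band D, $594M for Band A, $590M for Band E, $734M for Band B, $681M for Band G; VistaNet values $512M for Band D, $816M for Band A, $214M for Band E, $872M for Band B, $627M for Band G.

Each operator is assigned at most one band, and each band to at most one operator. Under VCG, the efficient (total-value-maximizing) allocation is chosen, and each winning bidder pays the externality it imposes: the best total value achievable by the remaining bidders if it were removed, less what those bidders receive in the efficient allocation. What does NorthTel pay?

Efficient allocation: Solara→Band B ($898M), Meridian→Band D ($634M), ClearBand→Band E ($745M), NorthTel→Band G ($681M), VistaNet→Band A ($816M); total welfare W = $3774M.
NorthTel receives Band G at value $681M, so the others get W − 681 = $3093M.
Without NorthTel: best allocation of the remaining 4 bidders over all 5 bands is Solara→Band B ($898M), Meridian→Band G ($760M), ClearBand→Band E ($745M), VistaNet→Band A ($816M), total $3219M.
VCG payment = (others' best without NorthTel) − (others' welfare with NorthTel) = 3219 − 3093 = $126M.

NorthTel pays $126M.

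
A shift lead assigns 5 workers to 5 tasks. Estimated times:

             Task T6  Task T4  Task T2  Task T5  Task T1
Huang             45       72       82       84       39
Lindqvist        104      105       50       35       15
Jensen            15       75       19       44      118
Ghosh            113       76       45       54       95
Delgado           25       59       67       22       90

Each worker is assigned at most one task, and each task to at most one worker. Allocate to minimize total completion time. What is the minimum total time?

Min total: 169 min

Optimal: Huang→Task T4 (72 min), Lindqvist→Task T1 (15 min), Jensen→Task T6 (15 min), Ghosh→Task T2 (45 min), Delgado→Task T5 (22 min) — total 72+15+15+45+22 = 169 min.
Row-greedy (each worker in turn takes its cheapest remaining task) gives 193 min, worse by 24.
No other one-to-one assignment undercuts 169 min.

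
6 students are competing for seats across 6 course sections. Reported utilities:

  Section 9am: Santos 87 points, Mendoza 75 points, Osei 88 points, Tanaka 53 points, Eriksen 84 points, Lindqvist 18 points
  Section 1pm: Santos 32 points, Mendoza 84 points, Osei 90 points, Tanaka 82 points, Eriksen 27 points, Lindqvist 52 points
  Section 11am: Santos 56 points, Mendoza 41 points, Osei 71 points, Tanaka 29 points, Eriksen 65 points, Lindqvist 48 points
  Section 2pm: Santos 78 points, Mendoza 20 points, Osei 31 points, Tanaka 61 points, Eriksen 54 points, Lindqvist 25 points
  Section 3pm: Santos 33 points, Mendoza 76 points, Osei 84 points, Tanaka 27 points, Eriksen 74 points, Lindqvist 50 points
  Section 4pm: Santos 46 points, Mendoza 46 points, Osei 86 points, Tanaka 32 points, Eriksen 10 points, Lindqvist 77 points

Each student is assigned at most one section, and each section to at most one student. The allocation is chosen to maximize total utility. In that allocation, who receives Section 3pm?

Mendoza receives Section 3pm.

Optimal: Santos→Section 2pm (78 points), Mendoza→Section 3pm (76 points), Osei→Section 11am (71 points), Tanaka→Section 1pm (82 points), Eriksen→Section 9am (84 points), Lindqvist→Section 4pm (77 points) — total 78+76+71+82+84+77 = 468 points.
Column-greedy (each section in turn goes to its best remaining student) gives 397 points, worse by 71.
Next-best assignment: Santos→Section 2pm, Mendoza→Section 3pm, Osei→Section 9am, Tanaka→Section 1pm, Eriksen→Section 11am, Lindqvist→Section 4pm = 466 points.
Mendoza's own top section is Section 1pm (84 points), but forcing Mendoza→Section 1pm and reassigning the rest optimally gives only 458 points — worse by 10.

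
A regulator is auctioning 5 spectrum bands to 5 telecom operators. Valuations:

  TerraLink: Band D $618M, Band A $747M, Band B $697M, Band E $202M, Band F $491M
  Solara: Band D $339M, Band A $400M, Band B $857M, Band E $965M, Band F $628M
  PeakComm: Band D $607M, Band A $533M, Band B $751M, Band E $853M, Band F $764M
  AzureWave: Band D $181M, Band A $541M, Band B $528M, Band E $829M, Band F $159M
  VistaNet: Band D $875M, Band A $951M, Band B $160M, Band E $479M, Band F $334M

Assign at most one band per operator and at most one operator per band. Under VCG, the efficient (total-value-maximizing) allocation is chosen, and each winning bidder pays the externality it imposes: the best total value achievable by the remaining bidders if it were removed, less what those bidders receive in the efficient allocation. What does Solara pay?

Solara pays $26M.

Efficient allocation: TerraLink→Band A ($747M), Solara→Band B ($857M), PeakComm→Band F ($764M), AzureWave→Band E ($829M), VistaNet→Band D ($875M); total welfare W = $4072M.
Solara receives Band B at value $857M, so the others get W − 857 = $3215M.
Without Solara: best allocation of the remaining 4 bidders over all 5 bands is TerraLink→Band B ($697M), PeakComm→Band F ($764M), AzureWave→Band E ($829M), VistaNet→Band A ($951M), total $3241M.
VCG payment = (others' best without Solara) − (others' welfare with Solara) = 3241 − 3215 = $26M.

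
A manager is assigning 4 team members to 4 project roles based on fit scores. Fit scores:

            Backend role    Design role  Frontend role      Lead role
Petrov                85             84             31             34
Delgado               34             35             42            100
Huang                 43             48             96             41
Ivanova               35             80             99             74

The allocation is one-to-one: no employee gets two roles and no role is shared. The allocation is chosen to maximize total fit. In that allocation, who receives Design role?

Optimal: Petrov→Backend role (85 pts), Delgado→Lead role (100 pts), Huang→Frontend role (96 pts), Ivanova→Design role (80 pts) — total 85+100+96+80 = 361 pts.
Max-entry greedy (repeatedly take the single best remaining cell) gives 332 pts, worse by 29.
Next-best assignment: Petrov→Backend role, Delgado→Lead role, Huang→Design role, Ivanova→Frontend role = 332 pts.
No other one-to-one assignment exceeds 361 pts.
Ivanova's own top role is Frontend role (99 pts), but forcing Ivanova→Frontend role and reassigning the rest optimally gives only 332 pts — worse by 29.

Ivanova receives Design role.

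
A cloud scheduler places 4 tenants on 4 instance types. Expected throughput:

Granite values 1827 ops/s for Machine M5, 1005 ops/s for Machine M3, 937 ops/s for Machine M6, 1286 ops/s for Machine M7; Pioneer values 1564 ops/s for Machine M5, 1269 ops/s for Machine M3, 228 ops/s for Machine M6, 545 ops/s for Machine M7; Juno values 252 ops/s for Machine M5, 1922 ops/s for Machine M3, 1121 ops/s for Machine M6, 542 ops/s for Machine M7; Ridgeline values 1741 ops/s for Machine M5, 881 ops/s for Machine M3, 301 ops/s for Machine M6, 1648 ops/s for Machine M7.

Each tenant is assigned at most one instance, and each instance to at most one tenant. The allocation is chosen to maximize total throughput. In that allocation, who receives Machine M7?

Ridgeline receives Machine M7.

Optimal: Granite→Machine M6 (937 ops/s), Pioneer→Machine M5 (1564 ops/s), Juno→Machine M3 (1922 ops/s), Ridgeline→Machine M7 (1648 ops/s) — total 937+1564+1922+1648 = 6071 ops/s.
Max-entry greedy (repeatedly take the single best remaining cell) gives 5625 ops/s, worse by 446.
Next-best assignment: Granite→Machine M5, Pioneer→Machine M3, Juno→Machine M6, Ridgeline→Machine M7 = 5865 ops/s.
Checked against all permutations: 6071 ops/s is optimal.
Ridgeline's own top instance is Machine M5 (1741 ops/s), but forcing Ridgeline→Machine M5 and reassigning the rest optimally gives only 5417 ops/s — worse by 654.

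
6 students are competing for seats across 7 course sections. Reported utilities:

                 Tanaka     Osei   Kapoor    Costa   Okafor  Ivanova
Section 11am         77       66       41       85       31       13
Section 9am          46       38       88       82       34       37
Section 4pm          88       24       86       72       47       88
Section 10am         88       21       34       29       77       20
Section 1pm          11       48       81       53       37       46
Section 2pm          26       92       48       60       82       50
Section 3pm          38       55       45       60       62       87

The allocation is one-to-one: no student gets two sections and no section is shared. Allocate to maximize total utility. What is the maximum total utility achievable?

Max total: 517 points

Optimal: Tanaka→Section 4pm (88 points), Osei→Section 2pm (92 points), Kapoor→Section 9am (88 points), Costa→Section 11am (85 points), Okafor→Section 10am (77 points), Ivanova→Section 3pm (87 points) — total 88+92+88+85+77+87 = 517 points.
Column-greedy (each section in turn goes to its best remaining student) gives 436 points, worse by 81.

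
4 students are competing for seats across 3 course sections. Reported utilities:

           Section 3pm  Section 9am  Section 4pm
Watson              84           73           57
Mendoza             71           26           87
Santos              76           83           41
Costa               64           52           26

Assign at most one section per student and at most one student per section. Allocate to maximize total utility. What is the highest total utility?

This is the linear assignment problem.
Optimal: Watson→Section 3pm (84 points), Santos→Section 9am (83 points), Mendoza→Section 4pm (87 points) — total 84+83+87 = 254 points.

Maximum total: 254 points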